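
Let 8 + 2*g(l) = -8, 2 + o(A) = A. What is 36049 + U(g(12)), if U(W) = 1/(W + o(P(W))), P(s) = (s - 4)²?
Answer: 4830567/134 ≈ 36049.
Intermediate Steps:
P(s) = (-4 + s)²
o(A) = -2 + A
g(l) = -8 (g(l) = -4 + (½)*(-8) = -4 - 4 = -8)
U(W) = 1/(-2 + W + (-4 + W)²) (U(W) = 1/(W + (-2 + (-4 + W)²)) = 1/(-2 + W + (-4 + W)²))
36049 + U(g(12)) = 36049 + 1/(-2 - 8 + (-4 - 8)²) = 36049 + 1/(-2 - 8 + (-12)²) = 36049 + 1/(-2 - 8 + 144) = 36049 + 1/134 = 4830567/134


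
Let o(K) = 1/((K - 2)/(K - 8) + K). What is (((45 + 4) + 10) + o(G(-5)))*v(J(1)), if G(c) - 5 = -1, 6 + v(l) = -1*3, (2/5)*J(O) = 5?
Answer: -3735/7 ≈ -533.57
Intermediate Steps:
J(O) = 25/2 (J(O) = (5/2)*5 = 25/2)
v(l) = -9 (v(l) = -6 - 1*3 = -6 - 3 = -9)
G(c) = 4 (G(c) = 5 - 1 = 4)
o(K) = 1/(K + (-2 + K)/(-8 + K)) (o(K) = 1/((-2 + K)/(-8 + K) + K) = 1/(K + (-2 + K)/(-8 + K)))
(((45 + 4) + 10) + o(G(-5)))*v(J(1)) = (((45 + 4) + 10) + (8 - 1*4)/(2 - 1*4² + 7*4))*(-9) = ((49 + 10) + (8 - 4)/(2 - 1*16 + 28))*(-9) = (59 + 4/(2 - 16 + 28))*(-9) = (59 + 4/14)*(-9) = (59 + (1/14)*4)*(-9) = (59 + 2/7)*(-9) = (415/7)*(-9) = -3735/7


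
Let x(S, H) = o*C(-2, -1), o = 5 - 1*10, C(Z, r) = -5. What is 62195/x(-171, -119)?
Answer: 12439/5 ≈ 2487.8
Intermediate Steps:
o = -5 (o = 5 - 10 = -5)
x(S, H) = 25 (x(S, H) = -5*(-5) = 25)
62195/x(-171, -119) = 62195/25 = 62195*(1/25) = 12439/5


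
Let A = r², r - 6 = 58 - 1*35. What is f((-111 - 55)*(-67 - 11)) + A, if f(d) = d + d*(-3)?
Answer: -25055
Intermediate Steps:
r = 29 (r = 6 + (58 - 1*35) = 6 + (58 - 35) = 6 + 23 = 29)
f(d) = -2*d (f(d) = d - 3*d = -2*d)
A = 841 (A = 29² = 841)
f((-111 - 55)*(-67 - 11)) + A = -2*(-111 - 55)*(-67 - 11) + 841 = -(-332)*(-78) + 841 = -2*12948 + 841 = -25896 + 841 = -25055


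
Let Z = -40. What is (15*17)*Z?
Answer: -10200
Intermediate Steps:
(15*17)*Z = (15*17)*(-40) = 255*(-40) = -10200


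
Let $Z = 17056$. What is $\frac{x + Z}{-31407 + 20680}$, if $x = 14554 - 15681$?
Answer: $- \frac{937}{631} \approx -1.4849$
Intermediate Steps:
$x = -1127$
$\frac{x + Z}{-31407 + 20680} = \frac{-1127 + 17056}{-31407 + 20680} = \frac{15929}{-10727} = 15929 \left(- \frac{1}{10727}\right) = - \frac{937}{631}$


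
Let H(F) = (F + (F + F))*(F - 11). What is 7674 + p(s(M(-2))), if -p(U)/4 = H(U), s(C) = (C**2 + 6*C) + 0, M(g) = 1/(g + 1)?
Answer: 6714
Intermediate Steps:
M(g) = 1/(1 + g)
s(C) = C**2 + 6*C
H(F) = 3*F*(-11 + F) (H(F) = (F + 2*F)*(-11 + F) = (3*F)*(-11 + F) = 3*F*(-11 + F))
p(U) = -12*U*(-11 + U)
7674 + p(s(M(-2))) = 7674 + 12*((6 + 1/(1 - 2))/(1 - 2))*(11 - (6 + 1/(1 - 2))/(1 - 2)) = 7674 + 12*((6 + 1/(-1))/(-1))*(11 - (6 + 1/(-1))/(-1)) = 7674 + 12*(-(6 - 1))*(11 - (-1)*(6 - 1)) = 7674 + 12*(-1*5)*(11 - (-1)*5) = 7674 + 12*(-5)*(11 - 1*(-5)) = 7674 + 12*(-5)*(11 + 5) = 7674 + 12*(-5)*16 = 7674 - 960 = 6714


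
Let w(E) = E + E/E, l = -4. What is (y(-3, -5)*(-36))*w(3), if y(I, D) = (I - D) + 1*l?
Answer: 288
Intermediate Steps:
y(I, D) = -4 + I - D (y(I, D) = (I - D) + 1*(-4) = (I - D) - 4 = -4 + I - D)
w(E) = 1 + E (w(E) = E + 1 = 1 + E)
(y(-3, -5)*(-36))*w(3) = ((-4 - 3 - 1*(-5))*(-36))*(1 + 3) = ((-4 - 3 + 5)*(-36))*4 = -2*(-36)*4 = 72*4 = 288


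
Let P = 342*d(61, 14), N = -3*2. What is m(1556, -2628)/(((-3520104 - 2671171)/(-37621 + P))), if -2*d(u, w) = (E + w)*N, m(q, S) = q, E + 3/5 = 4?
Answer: 153799708/30956375 ≈ 4.9683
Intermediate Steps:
E = 17/5 (E = -⅗ + 4 = 17/5 ≈ 3.4000)
N = -6
d(u, w) = 51/5 + 3*w (d(u, w) = -(17/5 + w)*(-6)/2 = -(-102/5 - 6*w)/2 = 51/5 + 3*w)
P = 89262/5 (P = 342*(51/5 + 3*14) = 342*(51/5 + 42) = 342*(261/5) = 89262/5 ≈ 17852.)
m(1556, -2628)/(((-3520104 - 2671171)/(-37621 + P))) = 1556/(((-3520104 - 2671171)/(-37621 + 89262/5))) = 1556/((-6191275/(-98843/5))) = 1556/((-6191275*(-5/98843))) = 1556/(30956375/98843) = 1556*(98843/30956375) = 153799708/30956375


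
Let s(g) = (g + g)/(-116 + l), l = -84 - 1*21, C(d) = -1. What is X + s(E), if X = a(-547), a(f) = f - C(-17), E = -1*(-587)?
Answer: -121840/221 ≈ -551.31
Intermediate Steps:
E = 587
l = -105 (l = -84 - 21 = -105)
s(g) = -2*g/221 (s(g) = (g + g)/(-116 - 105) = (2*g)/(-221) = (2*g)*(-1/221) = -2*g/221)
a(f) = 1 + f (a(f) = f - 1*(-1) = f + 1 = 1 + f)
X = -546 (X = 1 - 547 = -546)
X + s(E) = -546 - 2/221*587 = -546 - 1174/221 = -121840/221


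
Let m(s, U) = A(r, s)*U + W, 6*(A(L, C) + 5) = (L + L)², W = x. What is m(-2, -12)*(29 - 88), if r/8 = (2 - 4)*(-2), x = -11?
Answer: 480437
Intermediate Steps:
W = -11
r = 32 (r = 8*((2 - 4)*(-2)) = 8*(-2*(-2)) = 8*4 = 32)
A(L, C) = -5 + 2*L²/3 (A(L, C) = -5 + (L + L)²/6 = -5 + (2*L)²/6 = -5 + (4*L²)/6 = -5 + 2*L²/3)
m(s, U) = -11 + 2033*U/3 (m(s, U) = (-5 + (⅔)*32²)*U - 11 = (-5 + (⅔)*1024)*U - 11 = (-5 + 2048/3)*U - 11 = 2033*U/3 - 11 = -11 + 2033*U/3)
m(-2, -12)*(29 - 88) = (-11 + (2033/3)*(-12))*(29 - 88) = (-11 - 8132)*(-59) = -8143*(-59) = 480437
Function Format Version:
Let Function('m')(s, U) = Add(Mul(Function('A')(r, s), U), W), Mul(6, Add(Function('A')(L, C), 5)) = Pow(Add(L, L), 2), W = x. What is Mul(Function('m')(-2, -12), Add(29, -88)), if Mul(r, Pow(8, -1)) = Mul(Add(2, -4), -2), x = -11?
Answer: 480437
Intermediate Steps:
W = -11
r = 32 (r = Mul(8, Mul(Add(2, -4), -2)) = Mul(8, Mul(-2, -2)) = Mul(8, 4) = 32)
Function('A')(L, C) = Add(-5, Mul(Rational(2, 3), Pow(L, 2))) (Function('A')(L, C) = Add(-5, Mul(Rational(1, 6), Pow(Add(L, L), 2))) = Add(-5, Mul(Rational(1, 6), Pow(Mul(2, L), 2))) = Add(-5, Mul(Rational(1, 6), Mul(4, Pow(L, 2)))) = Add(-5, Mul(Rational(2, 3), Pow(L, 2))))
Function('m')(s, U) = Add(-11, Mul(Rational(2033, 3), U)) (Function('m')(s, U) = Add(Mul(Add(-5, Mul(Rational(2, 3), Pow(32, 2))), U), -11) = Add(Mul(Add(-5, Mul(Rational(2, 3), 1024)), U), -11) = Add(Mul(Add(-5, Rational(2048, 3)), U), -11) = Add(Mul(Rational(2033, 3), U), -11) = Add(-11, Mul(Rational(2033, 3), U)))
Mul(Function('m')(-2, -12), Add(29, -88)) = Mul(Add(-11, Mul(Rational(2033, 3), -12)), Add(29, -88)) = Mul(Add(-11, -8132), -59) = Mul(-8143, -59) = 480437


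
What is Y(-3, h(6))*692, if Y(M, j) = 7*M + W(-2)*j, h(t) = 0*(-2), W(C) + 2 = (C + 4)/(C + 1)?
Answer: -14532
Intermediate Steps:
W(C) = -2 + (4 + C)/(1 + C) (W(C) = -2 + (C + 4)/(C + 1) = -2 + (4 + C)/(1 + C))
h(t) = 0
Y(M, j) = -4*j + 7*M (Y(M, j) = 7*M + ((2 - 1*(-2))/(1 - 2))*j = 7*M + ((2 + 2)/(-1))*j = 7*M + (-1*4)*j = 7*M - 4*j = -4*j + 7*M)
Y(-3, h(6))*692 = (-4*0 + 7*(-3))*692 = (0 - 21)*692 = -21*692 = -14532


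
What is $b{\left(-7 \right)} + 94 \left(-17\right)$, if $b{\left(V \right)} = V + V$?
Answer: $-1612$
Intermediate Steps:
$b{\left(V \right)} = 2 V$
$b{\left(-7 \right)} + 94 \left(-17\right) = 2 \left(-7\right) + 94 \left(-17\right) = -14 - 1598 = -1612$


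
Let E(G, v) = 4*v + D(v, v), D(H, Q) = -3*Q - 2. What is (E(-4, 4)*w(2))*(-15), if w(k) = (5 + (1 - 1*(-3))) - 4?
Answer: -150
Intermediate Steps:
w(k) = 5 (w(k) = (5 + (1 + 3)) - 4 = (5 + 4) - 4 = 9 - 4 = 5)
D(H, Q) = -2 - 3*Q
E(G, v) = -2 + v (E(G, v) = 4*v + (-2 - 3*v) = -2 + v)
(E(-4, 4)*w(2))*(-15) = ((-2 + 4)*5)*(-15) = (2*5)*(-15) = 10*(-15) = -150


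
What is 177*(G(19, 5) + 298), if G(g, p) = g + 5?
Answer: 56994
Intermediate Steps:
G(g, p) = 5 + g
177*(G(19, 5) + 298) = 177*((5 + 19) + 298) = 177*(24 + 298) = 177*322 = 56994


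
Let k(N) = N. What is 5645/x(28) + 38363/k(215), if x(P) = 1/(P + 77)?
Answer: 127474238/215 ≈ 5.9290e+5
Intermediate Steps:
x(P) = 1/(77 + P)
5645/x(28) + 38363/k(215) = 5645/(1/(77 + 28)) + 38363/215 = 5645/(1/105) + 38363*(1/215) = 5645/(1/105) + 38363/215 = 5645*105 + 38363/215 = 592725 + 38363/215 = 127474238/215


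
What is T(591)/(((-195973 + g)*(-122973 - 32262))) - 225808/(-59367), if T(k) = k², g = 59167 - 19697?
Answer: 166241457860599/43706243025795 ≈ 3.8036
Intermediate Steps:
g = 39470
T(591)/(((-195973 + g)*(-122973 - 32262))) - 225808/(-59367) = 591²/(((-195973 + 39470)*(-122973 - 32262))) - 225808/(-59367) = 349281/((-156503*(-155235))) - 225808*(-1/59367) = 349281/24294743205 + 20528/5397 = 349281*(1/24294743205) + 20528/5397 = 116427/8098247735 + 20528/5397 = 166241457860599/43706243025795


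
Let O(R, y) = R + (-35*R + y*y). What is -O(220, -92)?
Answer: -984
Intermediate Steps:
O(R, y) = y² - 34*R (O(R, y) = R + (-35*R + y²) = R + (y² - 35*R) = y² - 34*R)
-O(220, -92) = -((-92)² - 34*220) = -(8464 - 7480) = -1*984 = -984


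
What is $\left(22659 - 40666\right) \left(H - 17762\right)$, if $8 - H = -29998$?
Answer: $-220477708$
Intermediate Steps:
$H = 30006$ ($H = 8 - -29998 = 8 + 29998 = 30006$)
$\left(22659 - 40666\right) \left(H - 17762\right) = \left(22659 - 40666\right) \left(30006 - 17762\right) = - 18007 \left(30006 - 17762\right) = \left(-18007\right) 12244 = -220477708$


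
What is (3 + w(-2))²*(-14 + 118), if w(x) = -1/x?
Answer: 1274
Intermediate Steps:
(3 + w(-2))²*(-14 + 118) = (3 - 1/(-2))²*(-14 + 118) = (3 - 1*(-½))²*104 = (3 + ½)²*104 = (7/2)²*104 = (49/4)*104 = 1274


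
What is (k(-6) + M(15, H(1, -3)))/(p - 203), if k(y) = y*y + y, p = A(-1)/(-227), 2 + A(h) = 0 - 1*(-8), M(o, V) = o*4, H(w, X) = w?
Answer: -20430/46087 ≈ -0.44329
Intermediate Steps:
M(o, V) = 4*o
A(h) = 6 (A(h) = -2 + (0 - 1*(-8)) = -2 + (0 + 8) = -2 + 8 = 6)
p = -6/227 (p = 6/(-227) = 6*(-1/227) = -6/227 ≈ -0.026432)
k(y) = y + y**2 (k(y) = y**2 + y = y + y**2)
(k(-6) + M(15, H(1, -3)))/(p - 203) = (-6*(1 - 6) + 4*15)/(-6/227 - 203) = (-6*(-5) + 60)/(-46087/227) = (30 + 60)*(-227/46087) = 90*(-227/46087) = -20430/46087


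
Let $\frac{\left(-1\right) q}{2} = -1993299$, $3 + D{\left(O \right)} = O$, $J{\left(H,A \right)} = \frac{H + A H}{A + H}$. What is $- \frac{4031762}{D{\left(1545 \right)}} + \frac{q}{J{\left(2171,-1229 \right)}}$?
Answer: $- \frac{2067427231016}{513869187} \approx -4023.3$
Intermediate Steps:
$J{\left(H,A \right)} = \frac{H + A H}{A + H}$
$D{\left(O \right)} = -3 + O$
$q = 3986598$ ($q = \left(-2\right) \left(-1993299\right) = 3986598$)
$- \frac{4031762}{D{\left(1545 \right)}} + \frac{q}{J{\left(2171,-1229 \right)}} = - \frac{4031762}{-3 + 1545} + \frac{3986598}{2171 \frac{1}{-1229 + 2171} \left(1 - 1229\right)} = - \frac{4031762}{1542} + \frac{3986598}{2171 \cdot \frac{1}{942} \left(-1228\right)} = \left(-4031762\right) \frac{1}{1542} + \frac{3986598}{2171 \cdot \frac{1}{942} \left(-1228\right)} = - \frac{2015881}{771} + \frac{3986598}{- \frac{1332994}{471}} = - \frac{2015881}{771} + 3986598 \left(- \frac{471}{1332994}\right) = - \frac{2015881}{771} - \frac{938843829}{666497} = - \frac{2067427231016}{513869187}$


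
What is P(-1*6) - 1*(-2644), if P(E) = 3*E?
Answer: 2626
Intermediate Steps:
P(-1*6) - 1*(-2644) = 3*(-1*6) - 1*(-2644) = 3*(-6) + 2644 = -18 + 2644 = 2626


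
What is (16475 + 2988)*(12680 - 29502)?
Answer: -327406586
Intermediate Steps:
(16475 + 2988)*(12680 - 29502) = 19463*(-16822) = -327406586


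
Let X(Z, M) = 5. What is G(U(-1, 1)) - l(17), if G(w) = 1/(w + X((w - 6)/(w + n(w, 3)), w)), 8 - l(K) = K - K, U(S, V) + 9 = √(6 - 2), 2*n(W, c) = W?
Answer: -17/2 ≈ -8.5000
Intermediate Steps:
n(W, c) = W/2
U(S, V) = -7 (U(S, V) = -9 + √(6 - 2) = -9 + √4 = -9 + 2 = -7)
l(K) = 8 (l(K) = 8 - (K - K) = 8 - 1*0 = 8 + 0 = 8)
G(w) = 1/(5 + w) (G(w) = 1/(w + 5) = 1/(5 + w))
G(U(-1, 1)) - l(17) = 1/(5 - 7) - 1*8 = 1/(-2) - 8 = -½ - 8 = -17/2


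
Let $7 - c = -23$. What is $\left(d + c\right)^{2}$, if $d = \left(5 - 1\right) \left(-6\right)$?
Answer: $36$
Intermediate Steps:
$d = -24$ ($d = 4 \left(-6\right) = -24$)
$c = 30$ ($c = 7 - -23 = 7 + 23 = 30$)
$\left(d + c\right)^{2} = \left(-24 + 30\right)^{2} = 6^{2} = 36$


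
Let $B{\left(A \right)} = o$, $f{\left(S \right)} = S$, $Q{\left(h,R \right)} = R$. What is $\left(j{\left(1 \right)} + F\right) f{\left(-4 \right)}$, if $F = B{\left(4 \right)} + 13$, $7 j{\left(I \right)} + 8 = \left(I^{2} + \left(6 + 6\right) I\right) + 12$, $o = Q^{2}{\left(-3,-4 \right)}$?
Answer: $- \frac{880}{7} \approx -125.71$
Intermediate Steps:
$o = 16$ ($o = \left(-4\right)^{2} = 16$)
$j{\left(I \right)} = \frac{4}{7} + \frac{I^{2}}{7} + \frac{12 I}{7}$ ($j{\left(I \right)} = - \frac{8}{7} + \frac{\left(I^{2} + \left(6 + 6\right) I\right) + 12}{7} = - \frac{8}{7} + \frac{\left(I^{2} + 12 I\right) + 12}{7} = - \frac{8}{7} + \frac{12 + I^{2} + 12 I}{7} = - \frac{8}{7} + \left(\frac{12}{7} + \frac{I^{2}}{7} + \frac{12 I}{7}\right) = \frac{4}{7} + \frac{I^{2}}{7} + \frac{12 I}{7}$)
$B{\left(A \right)} = 16$
$F = 29$ ($F = 16 + 13 = 29$)
$\left(j{\left(1 \right)} + F\right) f{\left(-4 \right)} = \left(\left(\frac{4}{7} + \frac{1^{2}}{7} + \frac{12}{7} \cdot 1\right) + 29\right) \left(-4\right) = \left(\left(\frac{4}{7} + \frac{1}{7} \cdot 1 + \frac{12}{7}\right) + 29\right) \left(-4\right) = \left(\left(\frac{4}{7} + \frac{1}{7} + \frac{12}{7}\right) + 29\right) \left(-4\right) = \left(\frac{17}{7} + 29\right) \left(-4\right) = \frac{220}{7} \left(-4\right) = - \frac{880}{7}$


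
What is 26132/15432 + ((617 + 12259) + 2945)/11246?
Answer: 33626884/10846767 ≈ 3.1002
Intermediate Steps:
26132/15432 + ((617 + 12259) + 2945)/11246 = 26132*(1/15432) + (12876 + 2945)*(1/11246) = 6533/3858 + 15821*(1/11246) = 6533/3858 + 15821/11246 = 33626884/10846767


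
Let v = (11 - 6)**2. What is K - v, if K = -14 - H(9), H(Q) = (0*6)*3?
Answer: -39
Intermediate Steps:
H(Q) = 0 (H(Q) = 0*3 = 0)
K = -14 (K = -14 - 1*0 = -14 + 0 = -14)
v = 25 (v = 5**2 = 25)
K - v = -14 - 1*25 = -14 - 25 = -39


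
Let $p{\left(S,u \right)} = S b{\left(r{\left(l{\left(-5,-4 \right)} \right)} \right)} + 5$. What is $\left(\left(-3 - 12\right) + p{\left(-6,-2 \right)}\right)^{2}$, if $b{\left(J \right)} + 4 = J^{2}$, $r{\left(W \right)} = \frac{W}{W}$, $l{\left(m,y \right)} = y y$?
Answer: $64$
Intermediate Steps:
$l{\left(m,y \right)} = y^{2}$
$r{\left(W \right)} = 1$
$b{\left(J \right)} = -4 + J^{2}$
$p{\left(S,u \right)} = 5 - 3 S$ ($p{\left(S,u \right)} = S \left(-4 + 1^{2}\right) + 5 = S \left(-4 + 1\right) + 5 = S \left(-3\right) + 5 = - 3 S + 5 = 5 - 3 S$)
$\left(\left(-3 - 12\right) + p{\left(-6,-2 \right)}\right)^{2} = \left(\left(-3 - 12\right) + \left(5 - -18\right)\right)^{2} = \left(\left(-3 - 12\right) + \left(5 + 18\right)\right)^{2} = \left(-15 + 23\right)^{2} = 8^{2} = 64$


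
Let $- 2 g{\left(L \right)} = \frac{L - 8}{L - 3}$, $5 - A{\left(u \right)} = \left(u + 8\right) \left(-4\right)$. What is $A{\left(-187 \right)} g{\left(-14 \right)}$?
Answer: $\frac{7821}{17} \approx 460.06$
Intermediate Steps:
$A{\left(u \right)} = 37 + 4 u$ ($A{\left(u \right)} = 5 - \left(u + 8\right) \left(-4\right) = 5 - \left(8 + u\right) \left(-4\right) = 5 - \left(-32 - 4 u\right) = 5 + \left(32 + 4 u\right) = 37 + 4 u$)
$g{\left(L \right)} = - \frac{-8 + L}{2 \left(-3 + L\right)}$ ($g{\left(L \right)} = - \frac{\left(L - 8\right) \frac{1}{L - 3}}{2} = - \frac{\left(-8 + L\right) \frac{1}{-3 + L}}{2} = - \frac{\frac{1}{-3 + L} \left(-8 + L\right)}{2} = - \frac{-8 + L}{2 \left(-3 + L\right)}$)
$A{\left(-187 \right)} g{\left(-14 \right)} = \left(37 + 4 \left(-187\right)\right) \frac{8 - -14}{2 \left(-3 - 14\right)} = \left(37 - 748\right) \frac{8 + 14}{2 \left(-17\right)} = - 711 \cdot \frac{1}{2} \left(- \frac{1}{17}\right) 22 = \left(-711\right) \left(- \frac{11}{17}\right) = \frac{7821}{17}$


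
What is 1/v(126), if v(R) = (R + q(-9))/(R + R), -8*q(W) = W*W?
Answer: 224/103 ≈ 2.1748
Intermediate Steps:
q(W) = -W**2/8 (q(W) = -W*W/8 = -W**2/8)
v(R) = (-81/8 + R)/(2*R) (v(R) = (R - 1/8*(-9)**2)/(R + R) = (R - 1/8*81)/((2*R)) = (R - 81/8)*(1/(2*R)) = (-81/8 + R)*(1/(2*R)) = (-81/8 + R)/(2*R))
1/v(126) = 1/((1/16)*(-81 + 8*126)/126) = 1/((1/16)*(1/126)*(-81 + 1008)) = 1/((1/16)*(1/126)*927) = 1/(103/224) = 224/103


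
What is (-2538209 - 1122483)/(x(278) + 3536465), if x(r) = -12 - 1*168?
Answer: -3660692/3536285 ≈ -1.0352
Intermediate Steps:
x(r) = -180 (x(r) = -12 - 168 = -180)
(-2538209 - 1122483)/(x(278) + 3536465) = (-2538209 - 1122483)/(-180 + 3536465) = -3660692/3536285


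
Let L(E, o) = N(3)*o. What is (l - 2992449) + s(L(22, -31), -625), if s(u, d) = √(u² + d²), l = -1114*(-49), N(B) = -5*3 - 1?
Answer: -2937863 + √636641 ≈ -2.9371e+6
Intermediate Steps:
N(B) = -16 (N(B) = -15 - 1 = -16)
l = 54586
L(E, o) = -16*o
s(u, d) = √(d² + u²)
(l - 2992449) + s(L(22, -31), -625) = (54586 - 2992449) + √((-625)² + (-16*(-31))²) = -2937863 + √(390625 + 496²) = -2937863 + √(390625 + 246016) = -2937863 + √636641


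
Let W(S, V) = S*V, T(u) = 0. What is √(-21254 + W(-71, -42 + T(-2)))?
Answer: 4*I*√1142 ≈ 135.17*I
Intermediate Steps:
√(-21254 + W(-71, -42 + T(-2))) = √(-21254 - 71*(-42 + 0)) = √(-21254 - 71*(-42)) = √(-21254 + 2982) = √(-18272) = 4*I*√1142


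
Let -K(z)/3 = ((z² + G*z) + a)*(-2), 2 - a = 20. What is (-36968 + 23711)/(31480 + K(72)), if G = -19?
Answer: -13257/54268 ≈ -0.24429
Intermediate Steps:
a = -18 (a = 2 - 1*20 = 2 - 20 = -18)
K(z) = -108 - 114*z + 6*z² (K(z) = -3*((z² - 19*z) - 18)*(-2) = -3*(-18 + z² - 19*z)*(-2) = -3*(36 - 2*z² + 38*z) = -108 - 114*z + 6*z²)
(-36968 + 23711)/(31480 + K(72)) = (-36968 + 23711)/(31480 + (-108 - 114*72 + 6*72²)) = -13257/(31480 + (-108 - 8208 + 6*5184)) = -13257/(31480 + (-108 - 8208 + 31104)) = -13257/(31480 + 22788) = -13257/54268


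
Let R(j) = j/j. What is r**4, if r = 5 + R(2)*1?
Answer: 1296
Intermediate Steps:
R(j) = 1
r = 6 (r = 5 + 1*1 = 5 + 1 = 6)
r**4 = 6**4 = 1296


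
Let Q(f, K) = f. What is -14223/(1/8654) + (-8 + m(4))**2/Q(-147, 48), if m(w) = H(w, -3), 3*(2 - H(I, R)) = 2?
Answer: -162842569366/1323 ≈ -1.2309e+8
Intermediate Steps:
H(I, R) = 4/3 (H(I, R) = 2 - 1/3*2 = 2 - 2/3 = 4/3)
m(w) = 4/3
-14223/(1/8654) + (-8 + m(4))**2/Q(-147, 48) = -14223/(1/8654) + (-8 + 4/3)**2/(-147) = -14223/1/8654 + (-20/3)**2*(-1/147) = -14223*8654 + (400/9)*(-1/147) = -123085842 - 400/1323 = -162842569366/1323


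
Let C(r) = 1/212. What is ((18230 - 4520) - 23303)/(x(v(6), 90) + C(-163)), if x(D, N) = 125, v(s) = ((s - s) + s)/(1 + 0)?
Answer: -2033716/26501 ≈ -76.741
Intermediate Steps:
C(r) = 1/212
v(s) = s (v(s) = (0 + s)/1 = s*1 = s)
((18230 - 4520) - 23303)/(x(v(6), 90) + C(-163)) = ((18230 - 4520) - 23303)/(125 + 1/212) = (13710 - 23303)/(26501/212) = -9593*212/26501 = -2033716/26501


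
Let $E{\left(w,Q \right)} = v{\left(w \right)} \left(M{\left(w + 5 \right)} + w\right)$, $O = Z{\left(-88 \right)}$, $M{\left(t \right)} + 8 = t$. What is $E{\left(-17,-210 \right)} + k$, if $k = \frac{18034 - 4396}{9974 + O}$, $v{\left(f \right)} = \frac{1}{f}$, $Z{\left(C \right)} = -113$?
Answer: $\frac{198901}{55879} \approx 3.5595$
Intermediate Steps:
$M{\left(t \right)} = -8 + t$
$O = -113$
$E{\left(w,Q \right)} = \frac{-3 + 2 w}{w}$ ($E{\left(w,Q \right)} = \frac{\left(-8 + \left(w + 5\right)\right) + w}{w} = \frac{\left(-8 + \left(5 + w\right)\right) + w}{w} = \frac{\left(-3 + w\right) + w}{w} = \frac{-3 + 2 w}{w}$)
$k = \frac{4546}{3287}$ ($k = \frac{18034 - 4396}{9974 - 113} = \frac{13638}{9861} = 13638 \cdot \frac{1}{9861} = \frac{4546}{3287} \approx 1.383$)
$E{\left(-17,-210 \right)} + k = \left(2 - \frac{3}{-17}\right) + \frac{4546}{3287} = \left(2 - - \frac{3}{17}\right) + \frac{4546}{3287} = \left(2 + \frac{3}{17}\right) + \frac{4546}{3287} = \frac{37}{17} + \frac{4546}{3287} = \frac{198901}{55879}$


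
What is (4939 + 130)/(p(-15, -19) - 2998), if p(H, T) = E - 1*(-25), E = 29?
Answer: -5069/2944 ≈ -1.7218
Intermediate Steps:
p(H, T) = 54 (p(H, T) = 29 - 1*(-25) = 29 + 25 = 54)
(4939 + 130)/(p(-15, -19) - 2998) = (4939 + 130)/(54 - 2998) = 5069/(-2944) = 5069*(-1/2944) = -5069/2944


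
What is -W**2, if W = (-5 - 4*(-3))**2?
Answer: -2401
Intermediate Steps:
W = 49 (W = (-5 + 12)**2 = 7**2 = 49)
-W**2 = -1*49**2 = -1*2401 = -2401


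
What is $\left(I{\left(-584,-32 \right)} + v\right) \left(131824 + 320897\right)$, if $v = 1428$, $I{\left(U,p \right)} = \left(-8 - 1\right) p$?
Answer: $776869236$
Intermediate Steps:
$I{\left(U,p \right)} = - 9 p$
$\left(I{\left(-584,-32 \right)} + v\right) \left(131824 + 320897\right) = \left(\left(-9\right) \left(-32\right) + 1428\right) \left(131824 + 320897\right) = \left(288 + 1428\right) 452721 = 1716 \cdot 452721 = 776869236$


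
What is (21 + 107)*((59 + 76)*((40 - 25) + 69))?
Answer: 1451520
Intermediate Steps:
(21 + 107)*((59 + 76)*((40 - 25) + 69)) = 128*(135*(15 + 69)) = 128*(135*84) = 128*11340 = 1451520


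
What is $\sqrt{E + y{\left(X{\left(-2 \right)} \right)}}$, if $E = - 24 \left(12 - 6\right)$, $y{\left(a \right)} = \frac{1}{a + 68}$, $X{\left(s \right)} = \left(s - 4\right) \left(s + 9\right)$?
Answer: $\frac{i \sqrt{97318}}{26} \approx 11.998 i$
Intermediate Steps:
$X{\left(s \right)} = \left(-4 + s\right) \left(9 + s\right)$
$y{\left(a \right)} = \frac{1}{68 + a}$
$E = -144$ ($E = \left(-24\right) 6 = -144$)
$\sqrt{E + y{\left(X{\left(-2 \right)} \right)}} = \sqrt{-144 + \frac{1}{68 + \left(-36 + \left(-2\right)^{2} + 5 \left(-2\right)\right)}} = \sqrt{-144 + \frac{1}{68 - 42}} = \sqrt{-144 + \frac{1}{26}} = \sqrt{- \frac{3743}{26}} = \frac{i \sqrt{97318}}{26}$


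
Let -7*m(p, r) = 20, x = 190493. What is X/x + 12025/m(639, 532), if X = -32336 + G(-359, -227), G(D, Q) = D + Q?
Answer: -3207081343/761972 ≈ -4208.9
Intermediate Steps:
m(p, r) = -20/7 (m(p, r) = -⅐*20 = -20/7)
X = -32922 (X = -32336 + (-359 - 227) = -32336 - 586 = -32922)
X/x + 12025/m(639, 532) = -32922/190493 + 12025/(-20/7) = -32922*1/190493 + 12025*(-7/20) = -32922/190493 - 16835/4 = -3207081343/761972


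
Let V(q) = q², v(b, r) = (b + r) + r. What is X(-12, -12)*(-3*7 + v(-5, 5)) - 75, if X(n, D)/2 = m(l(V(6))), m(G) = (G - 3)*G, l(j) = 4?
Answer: -203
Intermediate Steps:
v(b, r) = b + 2*r
m(G) = G*(-3 + G) (m(G) = (-3 + G)*G = G*(-3 + G))
X(n, D) = 8 (X(n, D) = 2*(4*(-3 + 4)) = 2*(4*1) = 2*4 = 8)
X(-12, -12)*(-3*7 + v(-5, 5)) - 75 = 8*(-3*7 + (-5 + 2*5)) - 75 = 8*(-21 + (-5 + 10)) - 75 = 8*(-21 + 5) - 75 = 8*(-16) - 75 = -128 - 75 = -203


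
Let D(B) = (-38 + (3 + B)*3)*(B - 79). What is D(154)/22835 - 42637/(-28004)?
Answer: 376609159/127894268 ≈ 2.9447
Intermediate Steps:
D(B) = (-79 + B)*(-29 + 3*B) (D(B) = (-38 + (9 + 3*B))*(-79 + B) = (-29 + 3*B)*(-79 + B) = (-79 + B)*(-29 + 3*B))
D(154)/22835 - 42637/(-28004) = (2291 - 266*154 + 3*154²)/22835 - 42637/(-28004) = (2291 - 40964 + 3*23716)*(1/22835) - 42637*(-1/28004) = (2291 - 40964 + 71148)*(1/22835) + 42637/28004 = 32475*(1/22835) + 42637/28004 = 6495/4567 + 42637/28004 = 376609159/127894268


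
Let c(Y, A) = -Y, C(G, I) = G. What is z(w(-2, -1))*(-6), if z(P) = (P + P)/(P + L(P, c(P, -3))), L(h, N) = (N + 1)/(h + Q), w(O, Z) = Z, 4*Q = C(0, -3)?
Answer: -4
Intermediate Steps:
Q = 0 (Q = (¼)*0 = 0)
L(h, N) = (1 + N)/h (L(h, N) = (N + 1)/(h + 0) = (1 + N)/h)
z(P) = 2*P/(P + (1 - P)/P) (z(P) = (P + P)/(P + (1 - P)/P) = (2*P)/(P + (1 - P)/P) = 2*P/(P + (1 - P)/P))
z(w(-2, -1))*(-6) = (2*(-1)²/(1 + (-1)² - 1*(-1)))*(-6) = (2*1/(1 + 1 + 1))*(-6) = (2*1/3)*(-6) = (2*1*(⅓))*(-6) = (⅔)*(-6) = -4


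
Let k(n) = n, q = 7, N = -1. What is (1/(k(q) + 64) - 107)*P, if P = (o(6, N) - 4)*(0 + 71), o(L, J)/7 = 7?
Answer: -341820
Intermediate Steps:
o(L, J) = 49 (o(L, J) = 7*7 = 49)
P = 3195 (P = (49 - 4)*(0 + 71) = 45*71 = 3195)
(1/(k(q) + 64) - 107)*P = (1/(7 + 64) - 107)*3195 = (1/71 - 107)*3195 = -7596/71*3195 = -341820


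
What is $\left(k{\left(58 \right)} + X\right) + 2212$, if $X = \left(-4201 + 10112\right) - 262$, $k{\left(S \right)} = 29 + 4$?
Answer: $7894$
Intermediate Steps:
$k{\left(S \right)} = 33$
$X = 5649$ ($X = 5911 - 262 = 5649$)
$\left(k{\left(58 \right)} + X\right) + 2212 = \left(33 + 5649\right) + 2212 = 5682 + 2212 = 7894$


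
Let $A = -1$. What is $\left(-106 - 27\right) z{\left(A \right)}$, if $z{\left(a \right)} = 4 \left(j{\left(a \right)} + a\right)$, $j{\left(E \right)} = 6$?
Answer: $-2660$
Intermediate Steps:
$z{\left(a \right)} = 24 + 4 a$ ($z{\left(a \right)} = 4 \left(6 + a\right) = 24 + 4 a$)
$\left(-106 - 27\right) z{\left(A \right)} = \left(-106 - 27\right) \left(24 + 4 \left(-1\right)\right) = - 133 \left(24 - 4\right) = \left(-133\right) 20 = -2660$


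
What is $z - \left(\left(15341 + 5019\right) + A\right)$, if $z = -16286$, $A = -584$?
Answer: $-36062$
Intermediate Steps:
$z - \left(\left(15341 + 5019\right) + A\right) = -16286 - \left(\left(15341 + 5019\right) - 584\right) = -16286 - \left(20360 - 584\right) = -16286 - 19776 = -36062$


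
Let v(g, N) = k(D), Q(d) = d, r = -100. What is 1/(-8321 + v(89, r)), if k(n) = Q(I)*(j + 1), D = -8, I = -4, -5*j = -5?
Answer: -1/8329 ≈ -0.00012006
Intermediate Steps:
j = 1 (j = -⅕*(-5) = 1)
k(n) = -8 (k(n) = -4*(1 + 1) = -4*2 = -8)
v(g, N) = -8
1/(-8321 + v(89, r)) = 1/(-8321 - 8) = 1/(-8329) = -1/8329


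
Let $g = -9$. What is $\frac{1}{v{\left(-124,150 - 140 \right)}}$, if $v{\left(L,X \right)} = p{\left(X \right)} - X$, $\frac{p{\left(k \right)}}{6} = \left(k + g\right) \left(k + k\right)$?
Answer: $\frac{1}{110} \approx 0.0090909$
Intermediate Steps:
$p{\left(k \right)} = 12 k \left(-9 + k\right)$ ($p{\left(k \right)} = 6 \left(k - 9\right) \left(k + k\right) = 6 \left(-9 + k\right) 2 k = 6 \cdot 2 k \left(-9 + k\right) = 12 k \left(-9 + k\right)$)
$v{\left(L,X \right)} = - X + 12 X \left(-9 + X\right)$ ($v{\left(L,X \right)} = 12 X \left(-9 + X\right) - X = - X + 12 X \left(-9 + X\right)$)
$\frac{1}{v{\left(-124,150 - 140 \right)}} = \frac{1}{\left(150 - 140\right) \left(-109 + 12 \left(150 - 140\right)\right)} = \frac{1}{10 \left(-109 + 12 \cdot 10\right)} = \frac{1}{10 \left(-109 + 120\right)} = \frac{1}{10 \cdot 11} = \frac{1}{110}$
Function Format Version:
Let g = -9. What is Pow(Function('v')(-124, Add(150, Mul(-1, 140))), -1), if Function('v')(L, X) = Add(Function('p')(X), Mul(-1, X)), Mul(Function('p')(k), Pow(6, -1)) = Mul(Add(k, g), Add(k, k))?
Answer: Rational(1, 110) ≈ 0.0090909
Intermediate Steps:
Function('p')(k) = Mul(12, k, Add(-9, k)) (Function('p')(k) = Mul(6, Mul(Add(k, -9), Add(k, k))) = Mul(6, Mul(Add(-9, k), Mul(2, k))) = Mul(6, Mul(2, k, Add(-9, k))) = Mul(12, k, Add(-9, k)))
Function('v')(L, X) = Add(Mul(-1, X), Mul(12, X, Add(-9, X))) (Function('v')(L, X) = Add(Mul(12, X, Add(-9, X)), Mul(-1, X)) = Add(Mul(-1, X), Mul(12, X, Add(-9, X))))
Pow(Function('v')(-124, Add(150, Mul(-1, 140))), -1) = Pow(Mul(Add(150, Mul(-1, 140)), Add(-109, Mul(12, Add(150, Mul(-1, 140))))), -1) = Pow(Mul(Add(150, -140), Add(-109, Mul(12, Add(150, -140)))), -1) = Pow(Mul(10, Add(-109, Mul(12, 10))), -1) = Pow(Mul(10, Add(-109, 120)), -1) = Pow(Mul(10, 11), -1) = Pow(110, -1) = Rational(1, 110)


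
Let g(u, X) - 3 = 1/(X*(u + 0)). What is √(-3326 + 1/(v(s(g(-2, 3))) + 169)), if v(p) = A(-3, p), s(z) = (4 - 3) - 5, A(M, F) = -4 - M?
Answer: I*√23468214/84 ≈ 57.671*I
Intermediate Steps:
g(u, X) = 3 + 1/(X*u) (g(u, X) = 3 + 1/(X*(u + 0)) = 3 + 1/(X*u))
s(z) = -4 (s(z) = 1 - 5 = -4)
v(p) = -1 (v(p) = -4 - 1*(-3) = -4 + 3 = -1)
√(-3326 + 1/(v(s(g(-2, 3))) + 169)) = √(-3326 + 1/(-1 + 169)) = √(-3326 + 1/168) = √(-558767/168) = I*√23468214/84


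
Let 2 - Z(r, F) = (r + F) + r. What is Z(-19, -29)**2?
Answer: 4761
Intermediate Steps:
Z(r, F) = 2 - F - 2*r (Z(r, F) = 2 - ((r + F) + r) = 2 - ((F + r) + r) = 2 - (F + 2*r) = 2 + (-F - 2*r) = 2 - F - 2*r)
Z(-19, -29)**2 = (2 - 1*(-29) - 2*(-19))**2 = (2 + 29 + 38)**2 = 69**2 = 4761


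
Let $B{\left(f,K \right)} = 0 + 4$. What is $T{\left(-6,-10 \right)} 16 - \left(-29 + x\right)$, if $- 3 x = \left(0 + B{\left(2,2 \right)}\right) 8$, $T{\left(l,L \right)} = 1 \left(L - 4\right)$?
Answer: $- \frac{553}{3} \approx -184.33$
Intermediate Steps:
$B{\left(f,K \right)} = 4$
$T{\left(l,L \right)} = -4 + L$ ($T{\left(l,L \right)} = 1 \left(-4 + L\right) = -4 + L$)
$x = - \frac{32}{3}$ ($x = - \frac{\left(0 + 4\right) 8}{3} = - \frac{4 \cdot 8}{3} = \left(- \frac{1}{3}\right) 32 = - \frac{32}{3} \approx -10.667$)
$T{\left(-6,-10 \right)} 16 - \left(-29 + x\right) = \left(-4 - 10\right) 16 + \left(29 - - \frac{32}{3}\right) = \left(-14\right) 16 + \left(29 + \frac{32}{3}\right) = -224 + \frac{119}{3} = - \frac{553}{3}$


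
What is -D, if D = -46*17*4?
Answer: 3128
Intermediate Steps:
D = -3128 (D = -782*4 = -3128)
-D = -1*(-3128) = 3128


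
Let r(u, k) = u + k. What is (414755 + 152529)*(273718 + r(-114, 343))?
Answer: 155405749948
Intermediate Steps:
r(u, k) = k + u
(414755 + 152529)*(273718 + r(-114, 343)) = (414755 + 152529)*(273718 + (343 - 114)) = 567284*(273718 + 229) = 567284*273947 = 155405749948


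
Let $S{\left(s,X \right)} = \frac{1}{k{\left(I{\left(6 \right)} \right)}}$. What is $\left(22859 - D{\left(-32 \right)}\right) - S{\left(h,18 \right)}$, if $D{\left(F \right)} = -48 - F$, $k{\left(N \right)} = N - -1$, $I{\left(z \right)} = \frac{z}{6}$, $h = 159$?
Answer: $\frac{45749}{2} \approx 22875.0$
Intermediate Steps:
$I{\left(z \right)} = \frac{z}{6}$ ($I{\left(z \right)} = z \frac{1}{6} = \frac{z}{6}$)
$k{\left(N \right)} = 1 + N$ ($k{\left(N \right)} = N + 1 = 1 + N$)
$S{\left(s,X \right)} = \frac{1}{2}$ ($S{\left(s,X \right)} = \frac{1}{1 + \frac{1}{6} \cdot 6} = \frac{1}{1 + 1} = \frac{1}{2}$)
$\left(22859 - D{\left(-32 \right)}\right) - S{\left(h,18 \right)} = \left(22859 - \left(-48 - -32\right)\right) - \frac{1}{2} = \left(22859 - \left(-48 + 32\right)\right) - \frac{1}{2} = \left(22859 - -16\right) - \frac{1}{2} = \left(22859 + 16\right) - \frac{1}{2} = 22875 - \frac{1}{2} = \frac{45749}{2}$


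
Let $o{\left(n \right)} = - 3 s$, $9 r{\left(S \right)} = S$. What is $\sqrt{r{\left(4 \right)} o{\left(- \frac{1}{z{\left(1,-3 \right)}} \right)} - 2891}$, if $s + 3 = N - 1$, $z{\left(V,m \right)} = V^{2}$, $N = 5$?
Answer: $\frac{i \sqrt{26031}}{3} \approx 53.78 i$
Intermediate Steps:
$r{\left(S \right)} = \frac{S}{9}$
$s = 1$ ($s = -3 + \left(5 - 1\right) = -3 + 4 = 1$)
$o{\left(n \right)} = -3$ ($o{\left(n \right)} = \left(-3\right) 1 = -3$)
$\sqrt{r{\left(4 \right)} o{\left(- \frac{1}{z{\left(1,-3 \right)}} \right)} - 2891} = \sqrt{\frac{1}{9} \cdot 4 \left(-3\right) - 2891} = \sqrt{\frac{4}{9} \left(-3\right) - 2891} = \sqrt{- \frac{4}{3} - 2891} = \sqrt{- \frac{8677}{3}} = \frac{i \sqrt{26031}}{3}$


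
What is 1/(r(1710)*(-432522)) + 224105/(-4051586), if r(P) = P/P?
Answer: -3461942657/62585717139 ≈ -0.055315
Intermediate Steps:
r(P) = 1
1/(r(1710)*(-432522)) + 224105/(-4051586) = 1/(1*(-432522)) + 224105/(-4051586) = 1*(-1/432522) + 224105*(-1/4051586) = -1/432522 - 32015/578798 = -3461942657/62585717139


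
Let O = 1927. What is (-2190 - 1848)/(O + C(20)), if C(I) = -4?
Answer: -1346/641 ≈ -2.0998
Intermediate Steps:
(-2190 - 1848)/(O + C(20)) = (-2190 - 1848)/(1927 - 4) = -4038/1923 = -4038*1/1923 = -1346/641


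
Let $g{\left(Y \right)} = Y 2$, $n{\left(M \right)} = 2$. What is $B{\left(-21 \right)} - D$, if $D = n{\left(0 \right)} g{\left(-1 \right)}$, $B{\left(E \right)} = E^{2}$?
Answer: $445$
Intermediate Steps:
$g{\left(Y \right)} = 2 Y$
$D = -4$ ($D = 2 \cdot 2 \left(-1\right) = 2 \left(-2\right) = -4$)
$B{\left(-21 \right)} - D = \left(-21\right)^{2} - -4 = 441 + 4 = 445$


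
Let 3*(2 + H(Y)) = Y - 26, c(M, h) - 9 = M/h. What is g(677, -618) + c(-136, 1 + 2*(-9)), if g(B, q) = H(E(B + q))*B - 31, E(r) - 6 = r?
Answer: 7433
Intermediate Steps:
E(r) = 6 + r
c(M, h) = 9 + M/h
H(Y) = -32/3 + Y/3 (H(Y) = -2 + (Y - 26)/3 = -2 + (-26 + Y)/3 = -2 + (-26/3 + Y/3) = -32/3 + Y/3)
g(B, q) = -31 + B*(-26/3 + B/3 + q/3) (g(B, q) = (-32/3 + (6 + (B + q))/3)*B - 31 = (-32/3 + (6 + B + q)/3)*B - 31 = (-32/3 + (2 + B/3 + q/3))*B - 31 = (-26/3 + B/3 + q/3)*B - 31 = B*(-26/3 + B/3 + q/3) - 31 = -31 + B*(-26/3 + B/3 + q/3))
g(677, -618) + c(-136, 1 + 2*(-9)) = (-31 + (⅓)*677*(-26 + 677 - 618)) + (9 - 136/(1 + 2*(-9))) = (-31 + (⅓)*677*33) + (9 - 136/(1 - 18)) = (-31 + 7447) + (9 - 136/(-17)) = 7416 + (9 - 136*(-1/17)) = 7416 + (9 + 8) = 7416 + 17 = 7433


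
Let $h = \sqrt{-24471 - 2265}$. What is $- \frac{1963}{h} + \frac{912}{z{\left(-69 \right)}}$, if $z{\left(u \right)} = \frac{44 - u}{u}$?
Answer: $- \frac{62928}{113} + \frac{1963 i \sqrt{1671}}{6684} \approx -556.88 + 12.005 i$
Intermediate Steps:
$z{\left(u \right)} = \frac{44 - u}{u}$
$h = 4 i \sqrt{1671}$ ($h = \sqrt{-26736} = 4 i \sqrt{1671} \approx 163.51 i$)
$- \frac{1963}{h} + \frac{912}{z{\left(-69 \right)}} = - \frac{1963}{4 i \sqrt{1671}} + \frac{912}{\frac{1}{-69} \left(44 - -69\right)} = - 1963 \left(- \frac{i \sqrt{1671}}{6684}\right) + \frac{912}{\left(- \frac{1}{69}\right) \left(44 + 69\right)} = \frac{1963 i \sqrt{1671}}{6684} + \frac{912}{\left(- \frac{1}{69}\right) 113} = \frac{1963 i \sqrt{1671}}{6684} + \frac{912}{- \frac{113}{69}} = \frac{1963 i \sqrt{1671}}{6684} + 912 \left(- \frac{69}{113}\right) = \frac{1963 i \sqrt{1671}}{6684} - \frac{62928}{113} = - \frac{62928}{113} + \frac{1963 i \sqrt{1671}}{6684}$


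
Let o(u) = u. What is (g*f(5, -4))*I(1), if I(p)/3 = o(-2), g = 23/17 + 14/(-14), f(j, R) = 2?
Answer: -72/17 ≈ -4.2353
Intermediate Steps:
g = 6/17 (g = 23*(1/17) + 14*(-1/14) = 23/17 - 1 = 6/17 ≈ 0.35294)
I(p) = -6 (I(p) = 3*(-2) = -6)
(g*f(5, -4))*I(1) = ((6/17)*2)*(-6) = (12/17)*(-6) = -72/17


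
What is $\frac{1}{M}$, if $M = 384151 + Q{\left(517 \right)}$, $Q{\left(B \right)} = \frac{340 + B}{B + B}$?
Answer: $\frac{1034}{397212991} \approx 2.6031 \cdot 10^{-6}$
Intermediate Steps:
$Q{\left(B \right)} = \frac{340 + B}{2 B}$
$M = \frac{397212991}{1034}$ ($M = 384151 + \frac{340 + 517}{2 \cdot 517} = 384151 + \frac{1}{2} \cdot \frac{1}{517} \cdot 857 = 384151 + \frac{857}{1034} = \frac{397212991}{1034} \approx 3.8415 \cdot 10^{5}$)
$\frac{1}{M} = \frac{1}{\frac{397212991}{1034}} = \frac{1034}{397212991}$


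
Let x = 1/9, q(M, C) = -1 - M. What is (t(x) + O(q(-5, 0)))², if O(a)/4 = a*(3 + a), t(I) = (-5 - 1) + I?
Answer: 912025/81 ≈ 11260.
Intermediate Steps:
x = ⅑ ≈ 0.11111
t(I) = -6 + I
O(a) = 4*a*(3 + a) (O(a) = 4*(a*(3 + a)) = 4*a*(3 + a))
(t(x) + O(q(-5, 0)))² = ((-6 + ⅑) + 4*(-1 - 1*(-5))*(3 + (-1 - 1*(-5))))² = (-53/9 + 4*(-1 + 5)*(3 + (-1 + 5)))² = (-53/9 + 4*4*(3 + 4))² = (-53/9 + 4*4*7)² = (-53/9 + 112)² = (955/9)² = 912025/81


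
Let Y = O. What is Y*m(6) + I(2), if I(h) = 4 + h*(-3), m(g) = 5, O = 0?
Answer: -2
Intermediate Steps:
I(h) = 4 - 3*h
Y = 0
Y*m(6) + I(2) = 0*5 + (4 - 3*2) = 0 + (4 - 6) = 0 - 2 = -2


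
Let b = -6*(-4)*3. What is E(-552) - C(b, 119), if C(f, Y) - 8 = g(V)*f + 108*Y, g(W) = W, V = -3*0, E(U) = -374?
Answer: -13234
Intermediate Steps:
V = 0
b = 72 (b = 24*3 = 72)
C(f, Y) = 8 + 108*Y (C(f, Y) = 8 + (0*f + 108*Y) = 8 + (0 + 108*Y) = 8 + 108*Y)
E(-552) - C(b, 119) = -374 - (8 + 108*119) = -374 - (8 + 12852) = -374 - 1*12860 = -374 - 12860 = -13234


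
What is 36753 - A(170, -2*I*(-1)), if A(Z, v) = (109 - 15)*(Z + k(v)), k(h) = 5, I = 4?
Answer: 20303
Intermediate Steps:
A(Z, v) = 470 + 94*Z (A(Z, v) = (109 - 15)*(Z + 5) = 94*(5 + Z) = 470 + 94*Z)
36753 - A(170, -2*I*(-1)) = 36753 - (470 + 94*170) = 36753 - (470 + 15980) = 36753 - 1*16450 = 36753 - 16450 = 20303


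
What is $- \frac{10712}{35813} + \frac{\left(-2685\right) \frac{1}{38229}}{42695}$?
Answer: $- \frac{1165605664151}{3896901238801} \approx -0.29911$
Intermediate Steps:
$- \frac{10712}{35813} + \frac{\left(-2685\right) \frac{1}{38229}}{42695} = \left(-10712\right) \frac{1}{35813} + \left(-2685\right) \frac{1}{38229} \cdot \frac{1}{42695} = - \frac{10712}{35813} - \frac{179}{108812477} = - \frac{1165605664151}{3896901238801}$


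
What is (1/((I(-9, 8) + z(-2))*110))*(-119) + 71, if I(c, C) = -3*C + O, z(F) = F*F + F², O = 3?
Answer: 101649/1430 ≈ 71.083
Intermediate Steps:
z(F) = 2*F² (z(F) = F² + F² = 2*F²)
I(c, C) = 3 - 3*C (I(c, C) = -3*C + 3 = 3 - 3*C)
(1/((I(-9, 8) + z(-2))*110))*(-119) + 71 = (1/(((3 - 3*8) + 2*(-2)²)*110))*(-119) + 71 = ((1/110)/((3 - 24) + 2*4))*(-119) + 71 = ((1/110)/(-21 + 8))*(-119) + 71 = ((1/110)/(-13))*(-119) + 71 = -1/13*1/110*(-119) + 71 = -1/1430*(-119) + 71 = 119/1430 + 71 = 101649/1430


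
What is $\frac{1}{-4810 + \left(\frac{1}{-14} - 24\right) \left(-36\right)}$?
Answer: $- \frac{7}{27604} \approx -0.00025359$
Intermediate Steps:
$\frac{1}{-4810 + \left(\frac{1}{-14} - 24\right) \left(-36\right)} = \frac{1}{-4810 + \left(- \frac{1}{14} - 24\right) \left(-36\right)} = \frac{1}{-4810 - - \frac{6066}{7}} = \frac{1}{-4810 + \frac{6066}{7}} = \frac{1}{- \frac{27604}{7}} = - \frac{7}{27604}$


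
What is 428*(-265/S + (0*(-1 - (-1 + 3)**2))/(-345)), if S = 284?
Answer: -28355/71 ≈ -399.37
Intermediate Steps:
428*(-265/S + (0*(-1 - (-1 + 3)**2))/(-345)) = 428*(-265/284 + (0*(-1 - (-1 + 3)**2))/(-345)) = 428*(-265*1/284 + (0*(-1 - 1*2**2))*(-1/345)) = 428*(-265/284 + (0*(-1 - 1*4))*(-1/345)) = 428*(-265/284 + (0*(-1 - 4))*(-1/345)) = 428*(-265/284 + (0*(-5))*(-1/345)) = 428*(-265/284 + 0*(-1/345)) = 428*(-265/284 + 0) = 428*(-265/284) = -28355/71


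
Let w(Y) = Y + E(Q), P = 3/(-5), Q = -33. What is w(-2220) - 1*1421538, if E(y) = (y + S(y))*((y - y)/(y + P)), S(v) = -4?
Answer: -1423758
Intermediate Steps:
P = -⅗ (P = 3*(-⅕) = -⅗ ≈ -0.60000)
E(y) = 0 (E(y) = (y - 4)*((y - y)/(y - ⅗)) = (-4 + y)*(0/(-⅗ + y)) = (-4 + y)*0 = 0)
w(Y) = Y (w(Y) = Y + 0 = Y)
w(-2220) - 1*1421538 = -2220 - 1*1421538 = -2220 - 1421538 = -1423758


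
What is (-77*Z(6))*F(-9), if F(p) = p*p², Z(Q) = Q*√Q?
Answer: 336798*√6 ≈ 8.2498e+5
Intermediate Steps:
Z(Q) = Q^(3/2)
F(p) = p³
(-77*Z(6))*F(-9) = -462*√6*(-9)³ = -462*√6*(-729) = 336798*√6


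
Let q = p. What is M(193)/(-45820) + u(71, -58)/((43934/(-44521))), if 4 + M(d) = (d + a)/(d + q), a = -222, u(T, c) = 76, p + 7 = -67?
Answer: -1844930569101/23955364972 ≈ -77.015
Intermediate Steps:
p = -74 (p = -7 - 67 = -74)
q = -74
M(d) = -4 + (-222 + d)/(-74 + d) (M(d) = -4 + (d - 222)/(d - 74) = -4 + (-222 + d)/(-74 + d))
M(193)/(-45820) + u(71, -58)/((43934/(-44521))) = ((74 - 3*193)/(-74 + 193))/(-45820) + 76/((43934/(-44521))) = ((74 - 579)/119)*(-1/45820) + 76/((43934*(-1/44521))) = ((1/119)*(-505))*(-1/45820) + 76/(-43934/44521) = -505/119*(-1/45820) + 76*(-44521/43934) = 101/1090516 - 1691798/21967 = -1844930569101/23955364972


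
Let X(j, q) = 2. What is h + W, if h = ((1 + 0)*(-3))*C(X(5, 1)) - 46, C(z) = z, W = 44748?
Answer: 44696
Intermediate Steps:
h = -52 (h = ((1 + 0)*(-3))*2 - 46 = (1*(-3))*2 - 46 = -3*2 - 46 = -6 - 46 = -52)
h + W = -52 + 44748 = 44696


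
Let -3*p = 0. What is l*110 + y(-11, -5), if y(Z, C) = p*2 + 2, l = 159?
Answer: 17492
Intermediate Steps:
p = 0 (p = -⅓*0 = 0)
y(Z, C) = 2 (y(Z, C) = 0*2 + 2 = 0 + 2 = 2)
l*110 + y(-11, -5) = 159*110 + 2 = 17490 + 2 = 17492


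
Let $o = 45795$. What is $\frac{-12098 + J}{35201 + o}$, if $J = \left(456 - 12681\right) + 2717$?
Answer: $- \frac{10803}{40498} \approx -0.26675$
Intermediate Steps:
$J = -9508$ ($J = -12225 + 2717 = -9508$)
$\frac{-12098 + J}{35201 + o} = \frac{-12098 - 9508}{35201 + 45795} = - \frac{21606}{80996} = \left(-21606\right) \frac{1}{80996} = - \frac{10803}{40498}$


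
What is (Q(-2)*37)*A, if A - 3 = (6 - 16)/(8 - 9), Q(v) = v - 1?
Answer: -1443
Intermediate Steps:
Q(v) = -1 + v
A = 13 (A = 3 + (6 - 16)/(8 - 9) = 3 - 10/(-1) = 3 - 10*(-1) = 3 + 10 = 13)
(Q(-2)*37)*A = ((-1 - 2)*37)*13 = -3*37*13 = -111*13 = -1443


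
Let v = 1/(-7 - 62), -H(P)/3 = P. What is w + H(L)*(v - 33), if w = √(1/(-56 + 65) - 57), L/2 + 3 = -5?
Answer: -36448/23 + 16*I*√2/3 ≈ -1584.7 + 7.5425*I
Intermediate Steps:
L = -16 (L = -6 + 2*(-5) = -6 - 10 = -16)
H(P) = -3*P
v = -1/69 (v = 1/(-69) = -1/69 ≈ -0.014493)
w = 16*I*√2/3 (w = √(1/9 - 57) = √(⅑ - 57) = √(-512/9) = 16*I*√2/3 ≈ 7.5425*I)
w + H(L)*(v - 33) = 16*I*√2/3 + (-3*(-16))*(-1/69 - 33) = 16*I*√2/3 + 48*(-2278/69) = 16*I*√2/3 - 36448/23 = -36448/23 + 16*I*√2/3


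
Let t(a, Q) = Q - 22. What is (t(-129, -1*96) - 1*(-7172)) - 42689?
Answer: -35635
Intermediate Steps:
t(a, Q) = -22 + Q
(t(-129, -1*96) - 1*(-7172)) - 42689 = ((-22 - 1*96) - 1*(-7172)) - 42689 = ((-22 - 96) + 7172) - 42689 = (-118 + 7172) - 42689 = 7054 - 42689 = -35635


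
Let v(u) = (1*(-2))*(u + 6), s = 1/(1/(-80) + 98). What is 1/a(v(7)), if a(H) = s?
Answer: 7839/80 ≈ 97.988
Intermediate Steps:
s = 80/7839 (s = 1/(-1/80 + 98) = 1/(7839/80) = 80/7839 ≈ 0.010205)
v(u) = -12 - 2*u (v(u) = -2*(6 + u) = -12 - 2*u)
a(H) = 80/7839
1/a(v(7)) = 1/(80/7839) = 7839/80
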